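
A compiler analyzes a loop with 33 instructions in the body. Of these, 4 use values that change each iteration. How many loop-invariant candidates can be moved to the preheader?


Invariant candidates = total - loop-dependent
= 33 - 4 = 29

29


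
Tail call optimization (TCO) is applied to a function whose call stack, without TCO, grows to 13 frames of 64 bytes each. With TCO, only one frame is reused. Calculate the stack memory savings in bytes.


Without TCO: 13 * 64 = 832 bytes
With TCO: reuse 1 frame = 64 bytes
Savings = 832 - 64 = 768

768


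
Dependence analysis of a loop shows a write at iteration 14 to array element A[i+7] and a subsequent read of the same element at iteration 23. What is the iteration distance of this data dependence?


Distance = read iteration - write iteration
= 23 - 14 = 9

9


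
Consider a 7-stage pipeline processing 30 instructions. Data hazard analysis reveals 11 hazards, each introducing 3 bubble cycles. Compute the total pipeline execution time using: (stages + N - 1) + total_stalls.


Base cycles = 7 + 30 - 1 = 36
Total stalls = 11 * 3 = 33
Total = 36 + 33 = 69

69


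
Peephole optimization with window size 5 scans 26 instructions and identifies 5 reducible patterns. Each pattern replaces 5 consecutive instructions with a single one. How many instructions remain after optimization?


Each match removes 4 instructions.
Total removed = 5 * 4 = 20
Remaining = 26 - 20 = 6

6


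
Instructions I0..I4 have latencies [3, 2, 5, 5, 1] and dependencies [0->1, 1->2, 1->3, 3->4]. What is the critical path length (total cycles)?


Compute longest path through dependency graph: dist(Ik) = max over predecessors of dist + latency(Ik).
dist(I0) = latency 3 = 3
dist(I1) = dist(I0) + 2 = 3 + 2 = 5
dist(I2) = dist(I1) + 5 = 5 + 5 = 10
dist(I3) = dist(I1) + 5 = 5 + 5 = 10
dist(I4) = dist(I3) + 1 = 10 + 1 = 11
Critical path = max dist = 11

11


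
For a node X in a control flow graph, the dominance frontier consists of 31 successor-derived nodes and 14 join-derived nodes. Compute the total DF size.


DF(X) = direct successor contributions + join point contributions
= 31 + 14 = 45

45


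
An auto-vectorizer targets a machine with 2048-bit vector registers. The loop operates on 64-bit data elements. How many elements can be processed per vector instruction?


Width = SIMD bits / data type bits
= 2048 / 64 = 32

32


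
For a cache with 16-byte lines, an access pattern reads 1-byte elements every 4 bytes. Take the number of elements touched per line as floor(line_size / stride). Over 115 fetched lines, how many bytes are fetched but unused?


Elements per line = floor(16 / 4) = 4
Bytes used per line = 4 * 1 = 4
Wasted per line = 16 - 4 = 12
Total wasted = 12 * 115 = 1380

1380


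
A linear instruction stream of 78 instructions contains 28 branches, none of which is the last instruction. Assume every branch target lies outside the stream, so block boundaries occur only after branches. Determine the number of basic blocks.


With no in-sequence branch targets, the leaders are the first instruction plus the instruction after each branch.
Number of basic blocks = branches + 1
= 28 + 1 = 29

29


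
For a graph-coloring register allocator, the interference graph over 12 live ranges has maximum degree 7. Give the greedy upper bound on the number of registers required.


Greedy coloring never needs more than (max_degree + 1) colors: when coloring a vertex, at most max_degree neighbors are already colored.
Upper bound = 7 + 1 = 8

8


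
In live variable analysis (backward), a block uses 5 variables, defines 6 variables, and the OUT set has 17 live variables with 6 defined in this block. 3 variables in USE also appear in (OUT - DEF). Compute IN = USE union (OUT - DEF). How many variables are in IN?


OUT - DEF: 17 - 6 = 11
|IN| = |USE| + |OUT - DEF| - |USE ∩ (OUT - DEF)| = 5 + 11 - 3 = 13

13


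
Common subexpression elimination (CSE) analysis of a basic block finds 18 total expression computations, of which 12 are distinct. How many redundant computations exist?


CSE count = total expressions - unique expressions
= 18 - 12 = 6

6


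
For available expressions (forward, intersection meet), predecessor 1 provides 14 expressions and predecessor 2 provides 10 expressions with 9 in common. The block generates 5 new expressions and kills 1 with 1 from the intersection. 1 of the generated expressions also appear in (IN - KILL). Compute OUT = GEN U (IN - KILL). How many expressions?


IN = intersection of predecessors = 9
IN - KILL = 9 - 1 = 8
|OUT| = |GEN| + |IN - KILL| - |GEN ∩ (IN - KILL)| = 5 + 8 - 1 = 12

12


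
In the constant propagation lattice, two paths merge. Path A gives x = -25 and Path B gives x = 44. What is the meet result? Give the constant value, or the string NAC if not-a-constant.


Meet operation: if both paths give the same constant, result is that constant; if they differ, result is NAC (not-a-constant).
Path A: -25, Path B: 44 -> differ
Result: not-a-constant -> NAC

NAC


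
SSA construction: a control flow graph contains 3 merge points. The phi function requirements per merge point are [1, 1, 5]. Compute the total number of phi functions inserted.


Total phi functions = sum of phi functions at each join node
= 1 + 1 + 5 = 7

7


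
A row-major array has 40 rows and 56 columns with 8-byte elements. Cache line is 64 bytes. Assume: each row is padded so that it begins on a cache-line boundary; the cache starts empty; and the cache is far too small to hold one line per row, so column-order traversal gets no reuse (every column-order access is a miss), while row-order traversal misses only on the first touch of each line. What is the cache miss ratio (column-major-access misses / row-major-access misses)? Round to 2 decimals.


Each row occupies 56 * 8 = 448 bytes and starts on a line boundary, so it spans ceil(448 / 64) = 7 cache lines.
Row-major traversal misses (one per line touched): 40 * ceil(56 * 8 / 64) = 280
Column-major traversal misses (no reuse, every access misses): 40 * 56 = 2240
Ratio = 2240 / 280 = 8.0

8.0


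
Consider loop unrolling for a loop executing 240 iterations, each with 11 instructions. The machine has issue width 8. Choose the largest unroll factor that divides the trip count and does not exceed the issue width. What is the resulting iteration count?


Largest divisor of 240 <= 8 is 8
New iterations = 240 / 8 = 30

30


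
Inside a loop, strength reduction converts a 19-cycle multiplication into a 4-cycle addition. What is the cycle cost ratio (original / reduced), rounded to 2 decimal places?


Ratio = mult_cost / add_cost = 19 / 4 = 4.75

4.75


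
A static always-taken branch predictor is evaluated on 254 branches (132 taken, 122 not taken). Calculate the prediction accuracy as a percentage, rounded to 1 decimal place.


Predictor: always-taken
Correct predictions = 132
Accuracy = 132 / 254 * 100 = 52.0%

52.0


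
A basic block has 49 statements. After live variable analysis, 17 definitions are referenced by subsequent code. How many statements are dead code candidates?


Dead code = total statements - live definitions
= 49 - 17 = 32

32


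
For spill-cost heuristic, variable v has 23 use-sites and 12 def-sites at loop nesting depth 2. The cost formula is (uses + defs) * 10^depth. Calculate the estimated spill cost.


uses + defs = 23 + 12 = 35
10^2 = 100
Spill cost = 35 * 100 = 3500

3500


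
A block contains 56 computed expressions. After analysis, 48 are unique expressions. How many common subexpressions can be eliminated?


CSE count = total expressions - unique expressions
= 56 - 48 = 8

8


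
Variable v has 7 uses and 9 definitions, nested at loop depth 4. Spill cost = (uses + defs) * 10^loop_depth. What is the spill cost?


uses + defs = 7 + 9 = 16
10^4 = 10000
Spill cost = 16 * 10000 = 160000

160000


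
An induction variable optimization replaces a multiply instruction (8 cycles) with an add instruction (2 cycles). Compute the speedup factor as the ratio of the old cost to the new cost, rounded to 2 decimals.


Ratio = mult_cost / add_cost = 8 / 2 = 4.0

4.0


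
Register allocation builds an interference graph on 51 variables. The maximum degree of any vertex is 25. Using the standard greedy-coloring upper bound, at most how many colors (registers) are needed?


Greedy coloring never needs more than (max_degree + 1) colors: when coloring a vertex, at most max_degree neighbors are already colored.
Upper bound = 25 + 1 = 26

26


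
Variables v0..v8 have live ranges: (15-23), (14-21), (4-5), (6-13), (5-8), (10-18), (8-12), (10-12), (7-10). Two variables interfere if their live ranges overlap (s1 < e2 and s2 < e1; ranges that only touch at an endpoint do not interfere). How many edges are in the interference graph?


Check all pairs for overlapping intervals.
Two intervals (s1,e1) and (s2,e2) overlap if s1 < e2 and s2 < e1.
v0 (15-23) vs v1..v8: overlaps v1, v5 -> 2
v1 (14-21) vs v2..v8: overlaps v5 -> 1
v2 (4-5) vs v3..v8: overlaps none -> 0
v3 (6-13) vs v4..v8: overlaps v4, v5, v6, v7, v8 -> 5
v4 (5-8) vs v5..v8: overlaps v8 -> 1
v5 (10-18) vs v6..v8: overlaps v6, v7 -> 2
v6 (8-12) vs v7..v8: overlaps v7, v8 -> 2
v7 (10-12) vs v8: overlaps none -> 0
Total overlapping pairs = 2 + 1 + 0 + 5 + 1 + 2 + 2 + 0 = 13

13


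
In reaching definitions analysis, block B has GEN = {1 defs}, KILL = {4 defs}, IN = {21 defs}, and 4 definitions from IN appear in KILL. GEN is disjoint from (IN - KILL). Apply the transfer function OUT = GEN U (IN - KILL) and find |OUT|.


IN - KILL: 21 - 4 = 17 surviving definitions
OUT = GEN + surviving = 1 + 17 = 18

18


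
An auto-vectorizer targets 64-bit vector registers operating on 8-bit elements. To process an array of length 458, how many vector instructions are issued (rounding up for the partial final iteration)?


Width = 64 / 8 = 8 elements per vector op
Iterations = ceil(458 / 8) = 58

58


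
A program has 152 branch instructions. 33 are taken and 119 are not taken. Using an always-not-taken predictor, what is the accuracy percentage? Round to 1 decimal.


Predictor: always-not-taken
Correct predictions = 119
Accuracy = 119 / 152 * 100 = 78.3%

78.3


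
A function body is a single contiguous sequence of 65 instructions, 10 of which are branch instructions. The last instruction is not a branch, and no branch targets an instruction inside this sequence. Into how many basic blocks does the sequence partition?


With no in-sequence branch targets, the leaders are the first instruction plus the instruction after each branch.
Number of basic blocks = branches + 1
= 10 + 1 = 11

11


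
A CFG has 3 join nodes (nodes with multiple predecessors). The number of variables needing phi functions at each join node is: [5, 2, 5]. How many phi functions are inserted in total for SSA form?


Total phi functions = sum of phi functions at each join node
= 5 + 2 + 5 = 12

12


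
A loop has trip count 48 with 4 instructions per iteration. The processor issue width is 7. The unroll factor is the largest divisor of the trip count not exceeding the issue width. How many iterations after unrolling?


Largest divisor of 48 <= 7 is 6
New iterations = 48 / 6 = 8

8


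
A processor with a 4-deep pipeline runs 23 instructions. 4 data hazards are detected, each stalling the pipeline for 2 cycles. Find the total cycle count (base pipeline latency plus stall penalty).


Base cycles = 4 + 23 - 1 = 26
Total stalls = 4 * 2 = 8
Total = 26 + 8 = 34

34


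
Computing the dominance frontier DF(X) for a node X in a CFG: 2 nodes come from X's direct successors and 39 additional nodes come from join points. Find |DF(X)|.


DF(X) = direct successor contributions + join point contributions
= 2 + 39 = 41

41


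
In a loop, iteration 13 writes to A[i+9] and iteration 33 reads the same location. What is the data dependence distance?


Distance = read iteration - write iteration
= 33 - 13 = 20

20


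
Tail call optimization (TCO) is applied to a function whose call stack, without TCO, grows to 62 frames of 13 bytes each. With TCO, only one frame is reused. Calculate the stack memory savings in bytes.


Without TCO: 62 * 13 = 806 bytes
With TCO: reuse 1 frame = 13 bytes
Savings = 806 - 13 = 793

793


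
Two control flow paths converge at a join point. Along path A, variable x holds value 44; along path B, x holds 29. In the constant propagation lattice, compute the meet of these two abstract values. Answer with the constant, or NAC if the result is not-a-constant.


Meet operation: if both paths give the same constant, result is that constant; if they differ, result is NAC (not-a-constant).
Path A: 44, Path B: 29 -> differ
Result: not-a-constant -> NAC

NAC


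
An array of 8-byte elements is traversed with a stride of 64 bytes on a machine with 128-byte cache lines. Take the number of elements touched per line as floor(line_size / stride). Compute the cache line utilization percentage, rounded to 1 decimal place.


Elements per cache line = floor(128 / 64) = 2
Bytes used = 2 * 8 = 16
Utilization = 16 / 128 * 100 = 12.5%

12.5


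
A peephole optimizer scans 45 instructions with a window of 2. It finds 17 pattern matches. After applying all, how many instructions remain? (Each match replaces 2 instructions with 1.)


Each match removes 1 instructions.
Total removed = 17 * 1 = 17
Remaining = 45 - 17 = 28

28


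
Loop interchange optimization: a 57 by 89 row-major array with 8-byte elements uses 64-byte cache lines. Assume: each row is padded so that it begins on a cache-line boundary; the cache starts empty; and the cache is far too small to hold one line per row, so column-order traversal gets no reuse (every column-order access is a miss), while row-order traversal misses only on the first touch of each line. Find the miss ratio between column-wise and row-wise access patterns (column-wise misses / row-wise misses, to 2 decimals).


Each row occupies 89 * 8 = 712 bytes and starts on a line boundary, so it spans ceil(712 / 64) = 12 cache lines.
Row-major traversal misses (one per line touched): 57 * ceil(89 * 8 / 64) = 684
Column-major traversal misses (no reuse, every access misses): 57 * 89 = 5073
Ratio = 5073 / 684 = 7.42

7.42


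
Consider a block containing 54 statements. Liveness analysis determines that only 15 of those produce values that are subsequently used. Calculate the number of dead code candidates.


Dead code = total statements - live definitions
= 54 - 15 = 39

39


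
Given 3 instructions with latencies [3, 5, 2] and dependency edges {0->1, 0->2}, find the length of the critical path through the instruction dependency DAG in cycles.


Compute longest path through dependency graph: dist(Ik) = max over predecessors of dist + latency(Ik).
dist(I0) = latency 3 = 3
dist(I1) = dist(I0) + 5 = 3 + 5 = 8
dist(I2) = dist(I0) + 2 = 3 + 2 = 5
Critical path = max dist = 8

8


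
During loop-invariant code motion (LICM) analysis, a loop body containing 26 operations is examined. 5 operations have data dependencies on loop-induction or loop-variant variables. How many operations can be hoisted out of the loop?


Invariant candidates = total - loop-dependent
= 26 - 5 = 21

21


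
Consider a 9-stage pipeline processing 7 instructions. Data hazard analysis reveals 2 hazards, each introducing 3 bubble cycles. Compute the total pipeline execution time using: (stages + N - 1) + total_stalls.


Base cycles = 9 + 7 - 1 = 15
Total stalls = 2 * 3 = 6
Total = 15 + 6 = 21

21


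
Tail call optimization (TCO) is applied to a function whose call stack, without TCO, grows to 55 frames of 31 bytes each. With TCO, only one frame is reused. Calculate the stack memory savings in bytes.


Without TCO: 55 * 31 = 1705 bytes
With TCO: reuse 1 frame = 31 bytes
Savings = 1705 - 31 = 1674

1674


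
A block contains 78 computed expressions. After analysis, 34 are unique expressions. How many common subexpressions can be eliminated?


CSE count = total expressions - unique expressions
= 78 - 34 = 44

44


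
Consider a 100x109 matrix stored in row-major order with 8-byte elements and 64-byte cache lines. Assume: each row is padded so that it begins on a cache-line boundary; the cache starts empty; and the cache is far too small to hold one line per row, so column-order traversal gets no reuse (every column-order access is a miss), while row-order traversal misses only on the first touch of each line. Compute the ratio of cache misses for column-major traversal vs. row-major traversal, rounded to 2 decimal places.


Each row occupies 109 * 8 = 872 bytes and starts on a line boundary, so it spans ceil(872 / 64) = 14 cache lines.
Row-major traversal misses (one per line touched): 100 * ceil(109 * 8 / 64) = 1400
Column-major traversal misses (no reuse, every access misses): 100 * 109 = 10900
Ratio = 10900 / 1400 = 7.79

7.79


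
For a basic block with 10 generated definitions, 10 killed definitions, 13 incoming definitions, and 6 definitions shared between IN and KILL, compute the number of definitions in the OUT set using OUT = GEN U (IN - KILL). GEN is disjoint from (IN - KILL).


IN - KILL: 13 - 6 = 7 surviving definitions
OUT = GEN + surviving = 10 + 7 = 17

17


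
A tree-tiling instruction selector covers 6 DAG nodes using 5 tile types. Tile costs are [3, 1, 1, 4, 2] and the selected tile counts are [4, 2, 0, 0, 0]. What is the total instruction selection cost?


Total cost = sum(count_i * cost_i)
= 4*3 + 2*1 + 0*1 + 0*4 + 0*2
= 14

14


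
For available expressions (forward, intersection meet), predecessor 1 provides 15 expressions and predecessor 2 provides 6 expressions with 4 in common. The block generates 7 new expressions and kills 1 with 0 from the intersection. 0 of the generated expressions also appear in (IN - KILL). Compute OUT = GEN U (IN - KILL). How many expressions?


IN = intersection of predecessors = 4
IN - KILL = 4 - 0 = 4
|OUT| = |GEN| + |IN - KILL| - |GEN ∩ (IN - KILL)| = 7 + 4 - 0 = 11

11


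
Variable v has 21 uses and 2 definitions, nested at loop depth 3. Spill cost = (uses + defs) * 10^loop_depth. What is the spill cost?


uses + defs = 21 + 2 = 23
10^3 = 1000
Spill cost = 23 * 1000 = 23000

23000


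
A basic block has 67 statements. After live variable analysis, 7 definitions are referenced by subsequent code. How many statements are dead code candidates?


Dead code = total statements - live definitions
= 67 - 7 = 60

60


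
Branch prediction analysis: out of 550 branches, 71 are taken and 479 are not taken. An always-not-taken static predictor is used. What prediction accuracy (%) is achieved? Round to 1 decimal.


Predictor: always-not-taken
Correct predictions = 479
Accuracy = 479 / 550 * 100 = 87.1%

87.1


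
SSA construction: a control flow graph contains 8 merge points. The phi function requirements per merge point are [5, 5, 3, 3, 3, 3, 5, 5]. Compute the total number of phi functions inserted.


Total phi functions = sum of phi functions at each join node
= 5 + 5 + 3 + 3 + 3 + 3 + 5 + 5 = 32

32


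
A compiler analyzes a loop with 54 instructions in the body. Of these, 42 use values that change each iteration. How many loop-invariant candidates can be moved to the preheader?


Invariant candidates = total - loop-dependent
= 54 - 42 = 12

12


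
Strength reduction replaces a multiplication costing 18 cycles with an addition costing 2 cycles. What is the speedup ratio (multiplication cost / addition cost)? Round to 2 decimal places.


Ratio = mult_cost / add_cost = 18 / 2 = 9.0

9.0


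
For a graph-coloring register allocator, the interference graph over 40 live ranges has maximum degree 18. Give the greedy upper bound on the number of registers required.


Greedy coloring never needs more than (max_degree + 1) colors: when coloring a vertex, at most max_degree neighbors are already colored.
Upper bound = 18 + 1 = 19

19


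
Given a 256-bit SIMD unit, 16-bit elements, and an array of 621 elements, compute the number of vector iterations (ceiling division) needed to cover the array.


Width = 256 / 16 = 16 elements per vector op
Iterations = ceil(621 / 16) = 39

39


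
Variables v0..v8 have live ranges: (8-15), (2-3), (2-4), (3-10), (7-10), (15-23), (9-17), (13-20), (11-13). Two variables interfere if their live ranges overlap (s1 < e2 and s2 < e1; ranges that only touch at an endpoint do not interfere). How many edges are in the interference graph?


Check all pairs for overlapping intervals.
Two intervals (s1,e1) and (s2,e2) overlap if s1 < e2 and s2 < e1.
v0 (8-15) vs v1..v8: overlaps v3, v4, v6, v7, v8 -> 5
v1 (2-3) vs v2..v8: overlaps v2 -> 1
v2 (2-4) vs v3..v8: overlaps v3 -> 1
v3 (3-10) vs v4..v8: overlaps v4, v6 -> 2
v4 (7-10) vs v5..v8: overlaps v6 -> 1
v5 (15-23) vs v6..v8: overlaps v6, v7 -> 2
v6 (9-17) vs v7..v8: overlaps v7, v8 -> 2
v7 (13-20) vs v8: overlaps none -> 0
Total overlapping pairs = 5 + 1 + 1 + 2 + 1 + 2 + 2 + 0 = 14

14


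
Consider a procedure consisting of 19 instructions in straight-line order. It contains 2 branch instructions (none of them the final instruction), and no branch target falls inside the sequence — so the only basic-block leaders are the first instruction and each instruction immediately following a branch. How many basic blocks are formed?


With no in-sequence branch targets, the leaders are the first instruction plus the instruction after each branch.
Number of basic blocks = branches + 1
= 2 + 1 = 3

3


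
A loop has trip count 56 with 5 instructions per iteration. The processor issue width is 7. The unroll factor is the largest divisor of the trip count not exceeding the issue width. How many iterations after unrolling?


Largest divisor of 56 <= 7 is 7
New iterations = 56 / 7 = 8

8


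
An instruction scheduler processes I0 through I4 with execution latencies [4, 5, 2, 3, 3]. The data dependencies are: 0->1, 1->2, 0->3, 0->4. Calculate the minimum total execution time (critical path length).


Compute longest path through dependency graph: dist(Ik) = max over predecessors of dist + latency(Ik).
dist(I0) = latency 4 = 4
dist(I1) = dist(I0) + 5 = 4 + 5 = 9
dist(I2) = dist(I1) + 2 = 9 + 2 = 11
dist(I3) = dist(I0) + 3 = 4 + 3 = 7
dist(I4) = dist(I0) + 3 = 4 + 3 = 7
Critical path = max dist = 11

11


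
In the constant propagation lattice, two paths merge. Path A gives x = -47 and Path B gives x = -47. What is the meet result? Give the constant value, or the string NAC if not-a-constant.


Meet operation: if both paths give the same constant, result is that constant; if they differ, result is NAC (not-a-constant).
Path A: -47, Path B: -47 -> equal
Result: constant -> -47

-47


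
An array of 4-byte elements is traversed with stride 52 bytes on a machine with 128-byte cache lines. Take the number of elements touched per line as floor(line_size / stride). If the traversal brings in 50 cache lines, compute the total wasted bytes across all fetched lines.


Elements per line = floor(128 / 52) = 2
Bytes used per line = 2 * 4 = 8
Wasted per line = 128 - 8 = 120
Total wasted = 120 * 50 = 6000

6000


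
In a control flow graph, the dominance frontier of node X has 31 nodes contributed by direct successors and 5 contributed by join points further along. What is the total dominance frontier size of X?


DF(X) = direct successor contributions + join point contributions
= 31 + 5 = 36

36


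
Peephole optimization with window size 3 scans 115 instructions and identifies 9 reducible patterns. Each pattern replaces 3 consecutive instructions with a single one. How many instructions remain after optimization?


Each match removes 2 instructions.
Total removed = 9 * 2 = 18
Remaining = 115 - 18 = 97

97


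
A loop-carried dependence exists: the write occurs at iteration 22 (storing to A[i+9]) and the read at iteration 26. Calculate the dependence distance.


Distance = read iteration - write iteration
= 26 - 22 = 4

4


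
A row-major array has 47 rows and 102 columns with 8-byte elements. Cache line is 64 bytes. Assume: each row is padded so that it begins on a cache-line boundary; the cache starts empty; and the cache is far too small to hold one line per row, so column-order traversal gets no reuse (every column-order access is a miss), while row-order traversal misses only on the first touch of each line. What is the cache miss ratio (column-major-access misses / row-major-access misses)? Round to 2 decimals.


Each row occupies 102 * 8 = 816 bytes and starts on a line boundary, so it spans ceil(816 / 64) = 13 cache lines.
Row-major traversal misses (one per line touched): 47 * ceil(102 * 8 / 64) = 611
Column-major traversal misses (no reuse, every access misses): 47 * 102 = 4794
Ratio = 4794 / 611 = 7.85

7.85


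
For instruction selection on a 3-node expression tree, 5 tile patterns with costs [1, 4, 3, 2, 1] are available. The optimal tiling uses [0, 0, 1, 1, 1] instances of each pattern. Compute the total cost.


Total cost = sum(count_i * cost_i)
= 0*1 + 0*4 + 1*3 + 1*2 + 1*1
= 6

6


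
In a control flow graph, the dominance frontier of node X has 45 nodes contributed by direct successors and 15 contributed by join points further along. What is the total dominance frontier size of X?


DF(X) = direct successor contributions + join point contributions
= 45 + 15 = 60

60


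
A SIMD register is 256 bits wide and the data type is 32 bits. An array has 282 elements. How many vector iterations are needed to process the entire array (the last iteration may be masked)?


Width = 256 / 32 = 8 elements per vector op
Iterations = ceil(282 / 8) = 36

36


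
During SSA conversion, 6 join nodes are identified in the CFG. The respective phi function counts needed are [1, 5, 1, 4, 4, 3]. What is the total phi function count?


Total phi functions = sum of phi functions at each join node
= 1 + 5 + 1 + 4 + 4 + 3 = 18

18


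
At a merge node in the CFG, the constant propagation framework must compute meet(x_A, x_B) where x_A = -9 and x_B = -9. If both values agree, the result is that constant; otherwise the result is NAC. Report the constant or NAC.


Meet operation: if both paths give the same constant, result is that constant; if they differ, result is NAC (not-a-constant).
Path A: -9, Path B: -9 -> equal
Result: constant -> -9

-9


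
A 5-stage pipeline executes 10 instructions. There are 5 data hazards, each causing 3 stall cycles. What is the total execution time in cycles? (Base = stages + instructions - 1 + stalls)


Base cycles = 5 + 10 - 1 = 14
Total stalls = 5 * 3 = 15
Total = 14 + 15 = 29

29


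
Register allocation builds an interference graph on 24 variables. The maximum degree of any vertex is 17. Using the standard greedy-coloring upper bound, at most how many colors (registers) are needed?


Greedy coloring never needs more than (max_degree + 1) colors: when coloring a vertex, at most max_degree neighbors are already colored.
Upper bound = 17 + 1 = 18

18


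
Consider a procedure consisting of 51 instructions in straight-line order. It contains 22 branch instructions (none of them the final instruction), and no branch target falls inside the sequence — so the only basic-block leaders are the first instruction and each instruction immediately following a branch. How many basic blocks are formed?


With no in-sequence branch targets, the leaders are the first instruction plus the instruction after each branch.
Number of basic blocks = branches + 1
= 22 + 1 = 23

23


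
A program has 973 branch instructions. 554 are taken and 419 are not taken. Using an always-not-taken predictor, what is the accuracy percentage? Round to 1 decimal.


Predictor: always-not-taken
Correct predictions = 419
Accuracy = 419 / 973 * 100 = 43.1%

43.1


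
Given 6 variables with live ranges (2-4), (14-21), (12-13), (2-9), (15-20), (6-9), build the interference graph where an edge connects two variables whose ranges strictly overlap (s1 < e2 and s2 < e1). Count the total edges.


Check all pairs for overlapping intervals.
Two intervals (s1,e1) and (s2,e2) overlap if s1 < e2 and s2 < e1.
v0 (2-4) vs v1..v5: overlaps v3 -> 1
v1 (14-21) vs v2..v5: overlaps v4 -> 1
v2 (12-13) vs v3..v5: overlaps none -> 0
v3 (2-9) vs v4..v5: overlaps v5 -> 1
v4 (15-20) vs v5: overlaps none -> 0
Total overlapping pairs = 1 + 1 + 0 + 1 + 0 = 3

3


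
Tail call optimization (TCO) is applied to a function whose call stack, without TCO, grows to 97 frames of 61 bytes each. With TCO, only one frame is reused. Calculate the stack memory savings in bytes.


Without TCO: 97 * 61 = 5917 bytes
With TCO: reuse 1 frame = 61 bytes
Savings = 5917 - 61 = 5856

5856


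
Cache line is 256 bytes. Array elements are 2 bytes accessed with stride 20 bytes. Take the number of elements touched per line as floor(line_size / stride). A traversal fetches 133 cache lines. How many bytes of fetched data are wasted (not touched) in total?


Elements per line = floor(256 / 20) = 12
Bytes used per line = 12 * 2 = 24
Wasted per line = 256 - 24 = 232
Total wasted = 232 * 133 = 30856

30856


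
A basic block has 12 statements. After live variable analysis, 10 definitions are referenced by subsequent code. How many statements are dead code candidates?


Dead code = total statements - live definitions
= 12 - 10 = 2

2


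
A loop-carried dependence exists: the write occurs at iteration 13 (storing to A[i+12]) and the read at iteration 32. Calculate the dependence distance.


Distance = read iteration - write iteration
= 32 - 13 = 19

19


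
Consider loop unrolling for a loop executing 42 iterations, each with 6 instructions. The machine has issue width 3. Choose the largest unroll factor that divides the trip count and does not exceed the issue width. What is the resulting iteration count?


Largest divisor of 42 <= 3 is 3
New iterations = 42 / 3 = 14

14


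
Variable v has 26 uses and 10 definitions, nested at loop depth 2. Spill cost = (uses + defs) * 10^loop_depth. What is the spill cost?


uses + defs = 26 + 10 = 36
10^2 = 100
Spill cost = 36 * 100 = 3600

3600


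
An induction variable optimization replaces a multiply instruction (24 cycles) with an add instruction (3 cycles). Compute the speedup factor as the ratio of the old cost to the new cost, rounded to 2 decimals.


Ratio = mult_cost / add_cost = 24 / 3 = 8.0

8.0


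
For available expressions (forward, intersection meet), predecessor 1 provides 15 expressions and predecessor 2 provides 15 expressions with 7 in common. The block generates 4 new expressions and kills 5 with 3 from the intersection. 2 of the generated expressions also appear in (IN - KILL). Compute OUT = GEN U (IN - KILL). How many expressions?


IN = intersection of predecessors = 7
IN - KILL = 7 - 3 = 4
|OUT| = |GEN| + |IN - KILL| - |GEN ∩ (IN - KILL)| = 4 + 4 - 2 = 6

6


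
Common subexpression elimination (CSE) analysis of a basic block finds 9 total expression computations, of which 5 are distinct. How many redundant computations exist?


CSE count = total expressions - unique expressions
= 9 - 5 = 4

4


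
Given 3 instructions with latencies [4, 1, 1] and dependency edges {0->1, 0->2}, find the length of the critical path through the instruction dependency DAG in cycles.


Compute longest path through dependency graph: dist(Ik) = max over predecessors of dist + latency(Ik).
dist(I0) = latency 4 = 4
dist(I1) = dist(I0) + 1 = 4 + 1 = 5
dist(I2) = dist(I0) + 1 = 4 + 1 = 5
Critical path = max dist = 5

5


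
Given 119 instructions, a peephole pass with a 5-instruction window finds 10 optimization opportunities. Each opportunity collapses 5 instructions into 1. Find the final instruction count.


Each match removes 4 instructions.
Total removed = 10 * 4 = 40
Remaining = 119 - 40 = 79

79


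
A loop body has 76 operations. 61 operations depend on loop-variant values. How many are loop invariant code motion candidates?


Invariant candidates = total - loop-dependent
= 76 - 61 = 15

15


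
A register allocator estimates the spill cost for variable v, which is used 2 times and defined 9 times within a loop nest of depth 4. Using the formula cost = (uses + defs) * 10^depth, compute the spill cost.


uses + defs = 2 + 9 = 11
10^4 = 10000
Spill cost = 11 * 10000 = 110000

110000


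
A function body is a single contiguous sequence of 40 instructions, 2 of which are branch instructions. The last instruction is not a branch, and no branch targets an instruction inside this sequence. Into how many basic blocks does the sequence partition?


With no in-sequence branch targets, the leaders are the first instruction plus the instruction after each branch.
Number of basic blocks = branches + 1
= 2 + 1 = 3

3


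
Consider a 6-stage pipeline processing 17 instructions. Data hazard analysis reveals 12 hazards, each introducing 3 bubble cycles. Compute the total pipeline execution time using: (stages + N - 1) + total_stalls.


Base cycles = 6 + 17 - 1 = 22
Total stalls = 12 * 3 = 36
Total = 22 + 36 = 58

58


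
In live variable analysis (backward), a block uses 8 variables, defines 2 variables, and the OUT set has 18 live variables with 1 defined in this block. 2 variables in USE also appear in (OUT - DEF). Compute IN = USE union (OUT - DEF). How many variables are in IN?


OUT - DEF: 18 - 1 = 17
|IN| = |USE| + |OUT - DEF| - |USE ∩ (OUT - DEF)| = 8 + 17 - 2 = 23

23


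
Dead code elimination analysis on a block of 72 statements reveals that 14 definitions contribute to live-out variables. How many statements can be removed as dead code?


Dead code = total statements - live definitions
= 72 - 14 = 58

58


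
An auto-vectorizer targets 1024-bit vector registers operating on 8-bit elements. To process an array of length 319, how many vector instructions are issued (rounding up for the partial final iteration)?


Width = 1024 / 8 = 128 elements per vector op
Iterations = ceil(319 / 128) = 3

3


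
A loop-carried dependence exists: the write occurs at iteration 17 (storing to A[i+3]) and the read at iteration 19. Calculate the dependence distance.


Distance = read iteration - write iteration
= 19 - 17 = 2

2


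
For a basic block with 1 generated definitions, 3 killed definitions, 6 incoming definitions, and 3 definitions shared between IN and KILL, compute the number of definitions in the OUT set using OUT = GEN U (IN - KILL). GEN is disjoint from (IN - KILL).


IN - KILL: 6 - 3 = 3 surviving definitions
OUT = GEN + surviving = 1 + 3 = 4

4


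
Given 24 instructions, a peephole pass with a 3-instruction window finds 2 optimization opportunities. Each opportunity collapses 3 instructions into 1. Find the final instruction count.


Each match removes 2 instructions.
Total removed = 2 * 2 = 4
Remaining = 24 - 4 = 20

20


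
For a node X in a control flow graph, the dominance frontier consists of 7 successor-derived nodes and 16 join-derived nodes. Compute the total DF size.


DF(X) = direct successor contributions + join point contributions
= 7 + 16 = 23

23


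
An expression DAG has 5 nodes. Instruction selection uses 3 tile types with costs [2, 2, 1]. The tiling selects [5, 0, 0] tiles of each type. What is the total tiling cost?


Total cost = sum(count_i * cost_i)
= 5*2 + 0*2 + 0*1
= 10

10


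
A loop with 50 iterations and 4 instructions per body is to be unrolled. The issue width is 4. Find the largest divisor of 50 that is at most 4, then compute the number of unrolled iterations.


Largest divisor of 50 <= 4 is 2
New iterations = 50 / 2 = 25

25


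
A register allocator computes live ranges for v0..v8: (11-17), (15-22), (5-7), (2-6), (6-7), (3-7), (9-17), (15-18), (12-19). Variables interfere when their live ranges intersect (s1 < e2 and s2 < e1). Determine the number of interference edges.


Check all pairs for overlapping intervals.
Two intervals (s1,e1) and (s2,e2) overlap if s1 < e2 and s2 < e1.
v0 (11-17) vs v1..v8: overlaps v1, v6, v7, v8 -> 4
v1 (15-22) vs v2..v8: overlaps v6, v7, v8 -> 3
v2 (5-7) vs v3..v8: overlaps v3, v4, v5 -> 3
v3 (2-6) vs v4..v8: overlaps v5 -> 1
v4 (6-7) vs v5..v8: overlaps v5 -> 1
v5 (3-7) vs v6..v8: overlaps none -> 0
v6 (9-17) vs v7..v8: overlaps v7, v8 -> 2
v7 (15-18) vs v8: overlaps v8 -> 1
Total overlapping pairs = 4 + 3 + 3 + 1 + 1 + 0 + 2 + 1 = 15

15


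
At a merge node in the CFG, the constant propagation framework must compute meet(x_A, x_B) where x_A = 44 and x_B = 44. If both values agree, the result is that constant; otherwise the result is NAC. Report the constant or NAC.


Meet operation: if both paths give the same constant, result is that constant; if they differ, result is NAC (not-a-constant).
Path A: 44, Path B: 44 -> equal
Result: constant -> 44

44


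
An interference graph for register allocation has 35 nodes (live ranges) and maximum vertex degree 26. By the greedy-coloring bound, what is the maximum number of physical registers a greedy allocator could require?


Greedy coloring never needs more than (max_degree + 1) colors: when coloring a vertex, at most max_degree neighbors are already colored.
Upper bound = 26 + 1 = 27

27


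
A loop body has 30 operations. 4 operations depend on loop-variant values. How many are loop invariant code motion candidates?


Invariant candidates = total - loop-dependent
= 30 - 4 = 26

26


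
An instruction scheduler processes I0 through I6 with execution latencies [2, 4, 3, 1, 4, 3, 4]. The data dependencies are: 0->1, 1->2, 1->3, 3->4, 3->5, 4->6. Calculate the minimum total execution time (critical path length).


Compute longest path through dependency graph: dist(Ik) = max over predecessors of dist + latency(Ik).
dist(I0) = latency 2 = 2
dist(I1) = dist(I0) + 4 = 2 + 4 = 6
dist(I2) = dist(I1) + 3 = 6 + 3 = 9
dist(I3) = dist(I1) + 1 = 6 + 1 = 7
dist(I4) = dist(I3) + 4 = 7 + 4 = 11
dist(I5) = dist(I3) + 3 = 7 + 3 = 10
dist(I6) = dist(I4) + 4 = 11 + 4 = 15
Critical path = max dist = 15

15


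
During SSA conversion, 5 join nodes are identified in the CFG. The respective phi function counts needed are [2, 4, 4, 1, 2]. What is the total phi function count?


Total phi functions = sum of phi functions at each join node
= 2 + 4 + 4 + 1 + 2 = 13

13


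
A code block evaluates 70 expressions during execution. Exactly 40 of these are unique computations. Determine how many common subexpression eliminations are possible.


CSE count = total expressions - unique expressions
= 70 - 40 = 30

30


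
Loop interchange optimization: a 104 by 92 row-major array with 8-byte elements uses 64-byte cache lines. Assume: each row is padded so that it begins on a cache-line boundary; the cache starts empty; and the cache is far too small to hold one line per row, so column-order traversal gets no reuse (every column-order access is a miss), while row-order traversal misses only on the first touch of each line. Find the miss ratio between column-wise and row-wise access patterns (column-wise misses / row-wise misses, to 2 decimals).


Each row occupies 92 * 8 = 736 bytes and starts on a line boundary, so it spans ceil(736 / 64) = 12 cache lines.
Row-major traversal misses (one per line touched): 104 * ceil(92 * 8 / 64) = 1248
Column-major traversal misses (no reuse, every access misses): 104 * 92 = 9568
Ratio = 9568 / 1248 = 7.67

7.67


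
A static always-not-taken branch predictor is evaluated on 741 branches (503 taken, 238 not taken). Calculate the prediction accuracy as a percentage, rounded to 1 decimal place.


Predictor: always-not-taken
Correct predictions = 238
Accuracy = 238 / 741 * 100 = 32.1%

32.1


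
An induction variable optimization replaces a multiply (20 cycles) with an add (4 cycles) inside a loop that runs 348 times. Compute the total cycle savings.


Per-iteration saving = 20 - 4 = 16
Total saved = 348 * 16 = 5568

5568
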